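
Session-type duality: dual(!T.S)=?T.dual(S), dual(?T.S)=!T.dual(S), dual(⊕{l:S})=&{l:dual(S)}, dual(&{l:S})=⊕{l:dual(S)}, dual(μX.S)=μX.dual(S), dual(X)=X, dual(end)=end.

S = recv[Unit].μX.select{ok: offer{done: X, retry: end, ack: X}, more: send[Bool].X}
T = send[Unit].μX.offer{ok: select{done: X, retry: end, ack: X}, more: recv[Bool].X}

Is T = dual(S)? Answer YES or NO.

YES

recv[Unit] ‖ send[Unit]  ✓
  μX ‖ μX  ✓ (rec unchanged)
    select{ok,more} ‖ offer{ok,more}  ✓ labels match
      [ok]
        offer{done,retry,ack} ‖ select{done,retry,ack}  ✓ labels match
          [done]
            X ‖ X  ✓
          [retry]
            end ‖ end  ✓
          [ack]
            X ‖ X  ✓
      [more]
        send[Bool] ‖ recv[Bool]  ✓
          X ‖ X  ✓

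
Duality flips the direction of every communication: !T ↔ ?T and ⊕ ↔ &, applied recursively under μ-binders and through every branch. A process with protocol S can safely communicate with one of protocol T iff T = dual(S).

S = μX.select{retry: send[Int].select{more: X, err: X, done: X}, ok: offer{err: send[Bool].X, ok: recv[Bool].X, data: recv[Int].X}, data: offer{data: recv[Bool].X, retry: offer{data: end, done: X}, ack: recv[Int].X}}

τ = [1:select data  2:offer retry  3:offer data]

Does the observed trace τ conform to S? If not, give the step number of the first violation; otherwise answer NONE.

NONE

step 1: select data  ok  now at offer{data: recv[Bool].μX.…, retry: offer{data: end, done: μX.…}, ack: recv[Int].μX.…}
step 2: offer retry  ok  now at offer{data: end, done: μX.…}
step 3: offer data  ok  now at end
trace exhausted — no violation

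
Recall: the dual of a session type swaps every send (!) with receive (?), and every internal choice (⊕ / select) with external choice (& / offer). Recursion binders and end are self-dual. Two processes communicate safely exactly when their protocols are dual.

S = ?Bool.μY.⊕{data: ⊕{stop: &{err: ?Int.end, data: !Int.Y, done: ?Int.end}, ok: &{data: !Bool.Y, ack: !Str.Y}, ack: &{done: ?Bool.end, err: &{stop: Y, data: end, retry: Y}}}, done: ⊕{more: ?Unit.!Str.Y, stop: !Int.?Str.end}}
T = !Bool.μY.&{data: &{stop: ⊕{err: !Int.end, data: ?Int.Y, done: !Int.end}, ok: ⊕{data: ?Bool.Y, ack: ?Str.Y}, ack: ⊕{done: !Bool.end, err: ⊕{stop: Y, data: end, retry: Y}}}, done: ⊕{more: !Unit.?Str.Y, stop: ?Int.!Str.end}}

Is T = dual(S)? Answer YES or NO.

?Bool vs !Bool  ok
  μY vs μY  ok (rec unchanged)
    ⊕{data,done} vs &{data,done}  ok same labels
      • data:
        ⊕{stop,ok,ack} vs &{stop,ok,ack}  ok same labels
          • stop:
            &{err,data,done} vs ⊕{err,data,done}  ok same labels
              • err:
                ?Int vs !Int  ok
                  end vs end  ok
              • data:
                !Int vs ?Int  ok
                  Y vs Y  ok
              • done:
                ?Int vs !Int  ok
                  end vs end  ok
          • ok:
            &{data,ack} vs ⊕{data,ack}  ok same labels
              • data:
                !Bool vs ?Bool  ok
                  Y vs Y  ok
              • ack:
                !Str vs ?Str  ok
                  Y vs Y  ok
          • ack:
            &{done,err} vs ⊕{done,err}  ok same labels
              • done:
                ?Bool vs !Bool  ok
                  end vs end  ok
              • err:
                &{stop,data,retry} vs ⊕{stop,data,retry}  ok same labels
                  • stop:
                    Y vs Y  ok
                  • data:
                    end vs end  ok
                  • retry:
                    Y vs Y  ok
      • done:
        ⊕{more,stop} vs ⊕{more,stop}  ✗ choice polarity not flipped — not dual

NO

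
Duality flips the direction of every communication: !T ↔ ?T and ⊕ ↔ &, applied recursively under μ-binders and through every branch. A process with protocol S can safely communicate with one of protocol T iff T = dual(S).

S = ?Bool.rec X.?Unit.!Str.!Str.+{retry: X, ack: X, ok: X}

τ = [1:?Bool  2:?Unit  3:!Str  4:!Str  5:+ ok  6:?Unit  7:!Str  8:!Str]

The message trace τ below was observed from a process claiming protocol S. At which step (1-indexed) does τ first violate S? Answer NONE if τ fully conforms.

@1 ?Bool  ok  state: rec X.…
@2 ?Unit  ok  state: !Str.!Str.+{retry: rec X.…, ack: rec X.…, ok: rec X.…}
@3 !Str  ok  state: !Str.+{retry: rec X.…, ack: rec X.…, ok: rec X.…}
@4 !Str  ok  state: +{retry: rec X.…, ack: rec X.…, ok: rec X.…}
@5 + ok  ok  state: rec X.…
@6 ?Unit  ok  state: !Str.!Str.+{retry: rec X.…, ack: rec X.…, ok: rec X.…}
@7 !Str  ok  state: !Str.+{retry: rec X.…, ack: rec X.…, ok: rec X.…}
@8 !Str  ok  state: +{retry: rec X.…, ack: rec X.…, ok: rec X.…}
all 8 steps conform

NONE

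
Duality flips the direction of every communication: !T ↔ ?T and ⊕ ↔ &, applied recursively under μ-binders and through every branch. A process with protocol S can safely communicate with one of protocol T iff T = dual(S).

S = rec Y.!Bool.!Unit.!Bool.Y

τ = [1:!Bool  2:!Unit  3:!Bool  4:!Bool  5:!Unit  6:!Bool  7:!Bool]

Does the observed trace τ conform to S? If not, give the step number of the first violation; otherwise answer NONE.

NONE

@1 !Bool  ok  state: !Unit.!Bool.rec Y.…
@2 !Unit  ok  state: !Bool.rec Y.…
@3 !Bool  ok  state: rec Y.…
@4 !Bool  ok  state: !Unit.!Bool.rec Y.…
@5 !Unit  ok  state: !Bool.rec Y.…
@6 !Bool  ok  state: rec Y.…
@7 !Bool  ok  state: !Unit.!Bool.rec Y.…
all 7 steps conform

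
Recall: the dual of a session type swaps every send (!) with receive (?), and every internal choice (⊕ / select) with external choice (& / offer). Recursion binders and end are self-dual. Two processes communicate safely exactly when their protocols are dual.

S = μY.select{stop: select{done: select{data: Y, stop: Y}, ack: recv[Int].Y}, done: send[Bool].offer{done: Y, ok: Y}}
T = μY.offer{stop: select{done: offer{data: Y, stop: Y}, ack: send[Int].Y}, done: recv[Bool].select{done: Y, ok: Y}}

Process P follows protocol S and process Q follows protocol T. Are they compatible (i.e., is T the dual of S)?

NO

μY ‖ μY  match (μ self-dual)
  select{stop,done} ‖ offer{stop,done}  match labels match
    • stop:
      select{done,ack} ‖ select{done,ack}  ✗ choice polarity not flipped — not dual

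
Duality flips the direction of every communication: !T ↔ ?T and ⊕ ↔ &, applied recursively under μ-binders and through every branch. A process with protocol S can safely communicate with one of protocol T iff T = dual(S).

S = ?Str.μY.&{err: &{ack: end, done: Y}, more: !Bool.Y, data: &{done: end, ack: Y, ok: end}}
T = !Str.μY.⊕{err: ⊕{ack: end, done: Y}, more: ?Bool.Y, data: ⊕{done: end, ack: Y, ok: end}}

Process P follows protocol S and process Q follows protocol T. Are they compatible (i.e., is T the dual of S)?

?Str ‖ !Str  match
  μY ‖ μY  match (binder kept)
    &{err,more,data} ‖ ⊕{err,more,data}  match label sets agree
      • err:
        &{ack,done} ‖ ⊕{ack,done}  match label sets agree
          • ack:
            end ‖ end  match
          • done:
            Y ‖ Y  match
      • more:
        !Bool ‖ ?Bool  match
          Y ‖ Y  match
      • data:
        &{done,ack,ok} ‖ ⊕{done,ack,ok}  match label sets agree
          • done:
            end ‖ end  match
          • ack:
            Y ‖ Y  match
          • ok:
            end ‖ end  match

YES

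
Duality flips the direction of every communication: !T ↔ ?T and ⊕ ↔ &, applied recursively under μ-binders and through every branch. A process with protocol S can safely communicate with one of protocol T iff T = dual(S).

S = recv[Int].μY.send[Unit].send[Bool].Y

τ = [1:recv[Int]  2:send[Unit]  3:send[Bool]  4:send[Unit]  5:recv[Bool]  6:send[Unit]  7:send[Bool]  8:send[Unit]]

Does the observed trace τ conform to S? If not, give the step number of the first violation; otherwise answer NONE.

step 1: recv[Int]  match  cont: μY.…
step 2: send[Unit]  match  cont: send[Bool].μY.…
step 3: send[Bool]  match  cont: μY.…
step 4: send[Unit]  match  cont: send[Bool].μY.…
step 5: got recv[Bool], protocol expects send[Bool]  ✗

5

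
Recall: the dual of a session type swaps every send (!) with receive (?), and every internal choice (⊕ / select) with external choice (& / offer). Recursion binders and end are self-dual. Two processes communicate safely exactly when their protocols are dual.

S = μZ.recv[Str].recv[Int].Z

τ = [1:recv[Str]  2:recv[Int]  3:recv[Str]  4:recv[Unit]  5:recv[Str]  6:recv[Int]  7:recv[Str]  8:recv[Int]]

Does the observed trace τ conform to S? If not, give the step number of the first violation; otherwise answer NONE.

4

[1] recv[Str]  match  residual = recv[Int].μZ.…
[2] recv[Int]  match  residual = μZ.…
[3] recv[Str]  match  residual = recv[Int].μZ.…
[4] got recv[Unit], protocol expects recv[Int]  ✗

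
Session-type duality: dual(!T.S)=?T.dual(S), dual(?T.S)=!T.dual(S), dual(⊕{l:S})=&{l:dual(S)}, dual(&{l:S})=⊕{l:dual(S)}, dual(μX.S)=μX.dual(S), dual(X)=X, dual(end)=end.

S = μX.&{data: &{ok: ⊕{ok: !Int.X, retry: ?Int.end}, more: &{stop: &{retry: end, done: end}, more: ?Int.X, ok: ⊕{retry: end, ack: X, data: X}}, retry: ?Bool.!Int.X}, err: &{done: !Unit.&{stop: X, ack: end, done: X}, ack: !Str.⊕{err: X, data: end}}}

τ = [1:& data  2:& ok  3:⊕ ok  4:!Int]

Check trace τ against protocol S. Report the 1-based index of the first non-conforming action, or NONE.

[1] & data  ✓  state: &{ok: ⊕{ok: !Int.μX.…, retry: ?Int.end}, more: &{stop: &{retry: end, done: end}, more: ?Int.μX.…, ok: ⊕{retry: end, ack: μX.…, data: μX.…}}, retry: ?Bool.!Int.μX.…}
[2] & ok  ✓  state: ⊕{ok: !Int.μX.…, retry: ?Int.end}
[3] ⊕ ok  ✓  state: !Int.μX.…
[4] !Int  ✓  state: μX.…
all 4 steps conform

NONE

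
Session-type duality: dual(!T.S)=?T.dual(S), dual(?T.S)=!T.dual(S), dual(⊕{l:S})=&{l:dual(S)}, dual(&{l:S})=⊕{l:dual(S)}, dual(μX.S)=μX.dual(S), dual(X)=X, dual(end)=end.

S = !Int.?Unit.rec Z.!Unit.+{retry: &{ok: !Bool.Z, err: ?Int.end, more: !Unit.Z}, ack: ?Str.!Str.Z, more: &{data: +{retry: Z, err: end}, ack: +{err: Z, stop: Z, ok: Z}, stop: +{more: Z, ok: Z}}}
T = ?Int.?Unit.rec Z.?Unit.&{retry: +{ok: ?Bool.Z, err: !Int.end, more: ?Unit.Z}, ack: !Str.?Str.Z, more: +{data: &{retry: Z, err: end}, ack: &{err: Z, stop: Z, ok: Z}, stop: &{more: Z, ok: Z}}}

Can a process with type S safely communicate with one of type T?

!Int vs ?Int  match
  ?Unit vs ?Unit  ✗ same direction on both sides — not dual

NO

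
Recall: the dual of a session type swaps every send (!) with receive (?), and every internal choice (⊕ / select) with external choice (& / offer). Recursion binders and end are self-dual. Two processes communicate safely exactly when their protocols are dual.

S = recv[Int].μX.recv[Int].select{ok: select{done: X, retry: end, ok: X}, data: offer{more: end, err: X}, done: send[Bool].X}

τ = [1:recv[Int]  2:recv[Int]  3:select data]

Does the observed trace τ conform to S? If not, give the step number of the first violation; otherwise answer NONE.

NONE

step 1: recv[Int]  ok  state: μX.…
step 2: recv[Int]  ok  state: select{ok: select{done: μX.…, retry: end, ok: μX.…}, data: offer{more: end, err: μX.…}, done: send[Bool].μX.…}
step 3: select data  ok  state: offer{more: end, err: μX.…}
all 3 steps conform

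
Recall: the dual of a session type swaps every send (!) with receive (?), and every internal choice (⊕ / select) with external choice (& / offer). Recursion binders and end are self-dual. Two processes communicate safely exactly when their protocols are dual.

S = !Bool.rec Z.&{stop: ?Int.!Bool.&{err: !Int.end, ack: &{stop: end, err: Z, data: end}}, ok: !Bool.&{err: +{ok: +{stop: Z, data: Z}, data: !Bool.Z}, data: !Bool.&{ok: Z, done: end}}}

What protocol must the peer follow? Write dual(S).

?Bool.rec Z.+{stop: !Int.?Bool.+{err: ?Int.end, ack: +{stop: end, err: Z, data: end}}, ok: ?Bool.+{err: &{ok: &{stop: Z, data: Z}, data: ?Bool.Z}, data: ?Bool.+{ok: Z, done: end}}}

!Bool = ?Bool
  rec Z = rec Z  (rec unchanged)
    &{stop,ok} = +{stop,ok}  (&→⊕)
      [stop]
        ?Int = !Int
          !Bool = ?Bool
            &{err,ack} = +{err,ack}  (&→⊕)
              [err]
                !Int = ?Int
                  end ↦ end
              [ack]
                &{stop,err,data} = +{stop,err,data}  (&→⊕)
                  [stop]
                    end ↦ end
                  [err]
                    Z ↦ Z
                  [data]
                    end ↦ end
      [ok]
        !Bool = ?Bool
          &{err,data} = +{err,data}  (&→⊕)
            [err]
              +{ok,data} = &{ok,data}  (select→offer)
                [ok]
                  +{stop,data} = &{stop,data}  (select→offer)
                    [stop]
                      Z ↦ Z
                    [data]
                      Z ↦ Z
                [data]
                  !Bool = ?Bool
                    Z ↦ Z
            [data]
              !Bool = ?Bool
                &{ok,done} = +{ok,done}  (&→⊕)
                  [ok]
                    Z ↦ Z
                  [done]
                    end ↦ end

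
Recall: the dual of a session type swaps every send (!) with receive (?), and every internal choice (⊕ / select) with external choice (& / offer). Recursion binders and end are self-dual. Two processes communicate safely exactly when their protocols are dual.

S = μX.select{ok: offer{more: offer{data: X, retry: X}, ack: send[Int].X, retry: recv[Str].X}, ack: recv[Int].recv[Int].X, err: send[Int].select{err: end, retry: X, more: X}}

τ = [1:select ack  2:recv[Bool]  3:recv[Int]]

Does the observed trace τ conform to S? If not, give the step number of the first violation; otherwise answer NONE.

2

step 1: select ack  match  state: recv[Int].recv[Int].μX.…
step 2: got recv[Bool], protocol expects recv[Int]  ✗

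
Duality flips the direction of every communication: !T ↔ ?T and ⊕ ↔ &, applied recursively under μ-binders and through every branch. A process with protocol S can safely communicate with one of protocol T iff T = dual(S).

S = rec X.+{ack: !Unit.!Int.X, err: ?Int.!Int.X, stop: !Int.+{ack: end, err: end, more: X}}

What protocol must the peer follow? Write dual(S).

rec X.&{ack: ?Unit.?Int.X, err: !Int.?Int.X, stop: ?Int.&{ack: end, err: end, more: X}}

rec X → rec X  (binder kept)
  +{ack,err,stop} → &{ack,err,stop}  (internal→external)
    • ack:
      !Unit → ?Unit
        !Int → ?Int
          dual(X) = X
    • err:
      ?Int → !Int
        !Int → ?Int
          dual(X) = X
    • stop:
      !Int → ?Int
        +{ack,err,more} → &{ack,err,more}  (internal→external)
          • ack:
            dual(end) = end
          • err:
            dual(end) = end
          • more:
            dual(X) = X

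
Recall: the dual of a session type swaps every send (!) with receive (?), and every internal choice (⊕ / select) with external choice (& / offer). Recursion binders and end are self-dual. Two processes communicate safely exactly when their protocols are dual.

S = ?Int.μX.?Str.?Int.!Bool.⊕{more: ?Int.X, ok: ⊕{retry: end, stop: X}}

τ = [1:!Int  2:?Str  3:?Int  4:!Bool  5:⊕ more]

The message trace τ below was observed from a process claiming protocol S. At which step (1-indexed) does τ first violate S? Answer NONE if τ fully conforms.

step 1: got !Int, protocol expects ?Int  ✗

1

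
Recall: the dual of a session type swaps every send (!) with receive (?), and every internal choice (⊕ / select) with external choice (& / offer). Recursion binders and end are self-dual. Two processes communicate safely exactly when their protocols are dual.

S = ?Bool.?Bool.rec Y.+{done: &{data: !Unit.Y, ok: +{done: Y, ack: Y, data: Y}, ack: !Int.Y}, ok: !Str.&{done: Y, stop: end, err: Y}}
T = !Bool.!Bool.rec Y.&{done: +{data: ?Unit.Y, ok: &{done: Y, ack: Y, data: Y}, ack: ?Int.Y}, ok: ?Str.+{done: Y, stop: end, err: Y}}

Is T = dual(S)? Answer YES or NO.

?Bool ‖ !Bool  ok
  ?Bool ‖ !Bool  ok
    rec Y ‖ rec Y  ok (μ self-dual)
      +{done,ok} ‖ &{done,ok}  ok labels match
        [done]
          &{data,ok,ack} ‖ +{data,ok,ack}  ok labels match
            [data]
              !Unit ‖ ?Unit  ok
                Y ‖ Y  ok
            [ok]
              +{done,ack,data} ‖ &{done,ack,data}  ok labels match
                [done]
                  Y ‖ Y  ok
                [ack]
                  Y ‖ Y  ok
                [data]
                  Y ‖ Y  ok
            [ack]
              !Int ‖ ?Int  ok
                Y ‖ Y  ok
        [ok]
          !Str ‖ ?Str  ok
            &{done,stop,err} ‖ +{done,stop,err}  ok labels match
              [done]
                Y ‖ Y  ok
              [stop]
                end ‖ end  ok
              [err]
                Y ‖ Y  ok

YES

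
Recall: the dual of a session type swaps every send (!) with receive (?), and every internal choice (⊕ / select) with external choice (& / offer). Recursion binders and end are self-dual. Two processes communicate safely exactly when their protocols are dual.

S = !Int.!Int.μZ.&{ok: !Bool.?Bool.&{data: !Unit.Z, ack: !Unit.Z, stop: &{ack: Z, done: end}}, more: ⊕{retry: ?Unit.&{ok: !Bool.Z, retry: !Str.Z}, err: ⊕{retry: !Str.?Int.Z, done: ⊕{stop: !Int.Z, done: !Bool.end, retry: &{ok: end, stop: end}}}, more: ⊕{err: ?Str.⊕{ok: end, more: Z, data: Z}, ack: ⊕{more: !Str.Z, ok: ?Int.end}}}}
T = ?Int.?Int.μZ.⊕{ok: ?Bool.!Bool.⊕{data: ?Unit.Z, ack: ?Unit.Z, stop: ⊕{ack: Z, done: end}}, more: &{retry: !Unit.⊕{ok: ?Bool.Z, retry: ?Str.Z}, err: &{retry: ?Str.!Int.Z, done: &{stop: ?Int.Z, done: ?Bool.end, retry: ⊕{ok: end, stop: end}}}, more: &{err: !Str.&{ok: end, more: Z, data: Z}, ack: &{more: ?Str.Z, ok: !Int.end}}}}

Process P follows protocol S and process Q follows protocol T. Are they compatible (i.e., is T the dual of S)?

!Int | ?Int  ✓
  !Int | ?Int  ✓
    μZ | μZ  ✓ (binder kept)
      &{ok,more} | ⊕{ok,more}  ✓ same labels
        • ok:
          !Bool | ?Bool  ✓
            ?Bool | !Bool  ✓
              &{data,ack,stop} | ⊕{data,ack,stop}  ✓ same labels
                • data:
                  !Unit | ?Unit  ✓
                    Z | Z  ✓
                • ack:
                  !Unit | ?Unit  ✓
                    Z | Z  ✓
                • stop:
                  &{ack,done} | ⊕{ack,done}  ✓ same labels
                    • ack:
                      Z | Z  ✓
                    • done:
                      end | end  ✓
        • more:
          ⊕{retry,err,more} | &{retry,err,more}  ✓ same labels
            • retry:
              ?Unit | !Unit  ✓
                &{ok,retry} | ⊕{ok,retry}  ✓ same labels
                  • ok:
                    !Bool | ?Bool  ✓
                      Z | Z  ✓
                  • retry:
                    !Str | ?Str  ✓
                      Z | Z  ✓
            • err:
              ⊕{retry,done} | &{retry,done}  ✓ same labels
                • retry:
                  !Str | ?Str  ✓
                    ?Int | !Int  ✓
                      Z | Z  ✓
                • done:
                  ⊕{stop,done,retry} | &{stop,done,retry}  ✓ same labels
                    • stop:
                      !Int | ?Int  ✓
                        Z | Z  ✓
                    • done:
                      !Bool | ?Bool  ✓
                        end | end  ✓
                    • retry:
                      &{ok,stop} | ⊕{ok,stop}  ✓ same labels
                        • ok:
                          end | end  ✓
                        • stop:
                          end | end  ✓
            • more:
              ⊕{err,ack} | &{err,ack}  ✓ same labels
                • err:
                  ?Str | !Str  ✓
                    ⊕{ok,more,data} | &{ok,more,data}  ✓ same labels
                      • ok:
                        end | end  ✓
                      • more:
                        Z | Z  ✓
                      • data:
                        Z | Z  ✓
                • ack:
                  ⊕{more,ok} | &{more,ok}  ✓ same labels
                    • more:
                      !Str | ?Str  ✓
                        Z | Z  ✓
                    • ok:
                      ?Int | !Int  ✓
                        end | end  ✓

YES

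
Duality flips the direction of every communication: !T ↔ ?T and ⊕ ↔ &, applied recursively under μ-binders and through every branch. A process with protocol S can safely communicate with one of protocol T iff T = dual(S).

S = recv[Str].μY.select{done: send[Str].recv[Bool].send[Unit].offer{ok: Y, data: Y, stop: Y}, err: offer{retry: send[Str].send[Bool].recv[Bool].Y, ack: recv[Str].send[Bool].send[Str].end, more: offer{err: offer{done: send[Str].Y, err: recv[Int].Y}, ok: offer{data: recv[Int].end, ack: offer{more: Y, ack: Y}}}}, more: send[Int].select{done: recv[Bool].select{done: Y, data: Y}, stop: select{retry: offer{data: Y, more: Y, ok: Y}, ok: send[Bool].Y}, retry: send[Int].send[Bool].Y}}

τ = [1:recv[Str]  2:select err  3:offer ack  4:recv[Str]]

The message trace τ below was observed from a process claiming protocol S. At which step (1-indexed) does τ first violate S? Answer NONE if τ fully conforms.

[1] recv[Str]  ✓  residual = μY.…
[2] select err  ✓  residual = offer{retry: send[Str].send[Bool].recv[Bool].μY.…, ack: recv[Str].send[Bool].send[Str].end, more: offer{err: offer{done: send[Str].μY.…, err: recv[Int].μY.…}, ok: offer{data: recv[Int].end, ack: offer{more: μY.…, ack: μY.…}}}}
[3] offer ack  ✓  residual = recv[Str].send[Bool].send[Str].end
[4] recv[Str]  ✓  residual = send[Bool].send[Str].end
all 4 steps conform

NONE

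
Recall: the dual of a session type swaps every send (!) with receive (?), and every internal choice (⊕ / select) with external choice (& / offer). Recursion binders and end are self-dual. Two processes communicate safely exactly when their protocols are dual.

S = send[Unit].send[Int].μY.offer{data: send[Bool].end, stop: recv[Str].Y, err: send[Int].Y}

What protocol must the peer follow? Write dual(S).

recv[Unit].recv[Int].μY.select{data: recv[Bool].end, stop: send[Str].Y, err: recv[Int].Y}

send[Unit] = recv[Unit]
  send[Int] = recv[Int]
    μY = μY  (rec unchanged)
      offer{data,stop,err} = select{data,stop,err}  (offer→select)
        case data:
          send[Bool] = recv[Bool]
            dual(end) = end
        case stop:
          recv[Str] = send[Str]
            dual(Y) = Y
        case err:
          send[Int] = recv[Int]
            dual(Y) = Y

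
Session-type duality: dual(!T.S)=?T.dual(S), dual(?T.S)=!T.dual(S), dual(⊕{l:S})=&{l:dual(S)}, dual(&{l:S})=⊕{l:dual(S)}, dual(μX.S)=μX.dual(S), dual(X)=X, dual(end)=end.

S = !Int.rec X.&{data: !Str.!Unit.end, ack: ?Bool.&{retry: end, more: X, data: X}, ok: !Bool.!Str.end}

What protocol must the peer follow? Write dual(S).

?Int.rec X.+{data: ?Str.?Unit.end, ack: !Bool.+{retry: end, more: X, data: X}, ok: ?Bool.?Str.end}

!Int ↦ ?Int
  rec X ↦ rec X  (binder kept)
    &{data,ack,ok} ↦ +{data,ack,ok}  (&→⊕)
      • data:
        !Str ↦ ?Str
          !Unit ↦ ?Unit
            end self-dual
      • ack:
        ?Bool ↦ !Bool
          &{retry,more,data} ↦ +{retry,more,data}  (&→⊕)
            • retry:
              end self-dual
            • more:
              X self-dual
            • data:
              X self-dual
      • ok:
        !Bool ↦ ?Bool
          !Str ↦ ?Str
            end self-dual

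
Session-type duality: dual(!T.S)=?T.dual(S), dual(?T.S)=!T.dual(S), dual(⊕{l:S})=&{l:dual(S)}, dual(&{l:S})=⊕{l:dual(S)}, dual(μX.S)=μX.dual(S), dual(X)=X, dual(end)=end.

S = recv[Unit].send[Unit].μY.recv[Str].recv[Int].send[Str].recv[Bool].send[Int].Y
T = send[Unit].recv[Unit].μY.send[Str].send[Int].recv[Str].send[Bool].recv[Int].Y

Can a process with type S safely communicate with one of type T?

recv[Unit] | send[Unit]  match
  send[Unit] | recv[Unit]  match
    μY | μY  match (μ self-dual)
      recv[Str] | send[Str]  match
        recv[Int] | send[Int]  match
          send[Str] | recv[Str]  match
            recv[Bool] | send[Bool]  match
              send[Int] | recv[Int]  match
                Y | Y  match

YES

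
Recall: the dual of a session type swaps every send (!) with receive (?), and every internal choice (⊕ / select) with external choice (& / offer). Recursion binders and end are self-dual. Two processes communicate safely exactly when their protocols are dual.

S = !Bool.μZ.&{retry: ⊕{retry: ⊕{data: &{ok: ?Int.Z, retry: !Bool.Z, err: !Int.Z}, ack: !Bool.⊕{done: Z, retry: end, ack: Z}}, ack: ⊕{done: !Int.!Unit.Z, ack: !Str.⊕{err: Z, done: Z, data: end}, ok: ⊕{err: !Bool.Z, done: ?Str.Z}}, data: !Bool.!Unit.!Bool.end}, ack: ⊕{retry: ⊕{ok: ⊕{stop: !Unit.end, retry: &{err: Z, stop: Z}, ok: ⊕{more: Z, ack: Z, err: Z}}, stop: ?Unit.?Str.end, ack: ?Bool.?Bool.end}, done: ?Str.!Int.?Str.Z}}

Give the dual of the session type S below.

?Bool.μZ.⊕{retry: &{retry: &{data: ⊕{ok: !Int.Z, retry: ?Bool.Z, err: ?Int.Z}, ack: ?Bool.&{done: Z, retry: end, ack: Z}}, ack: &{done: ?Int.?Unit.Z, ack: ?Str.&{err: Z, done: Z, data: end}, ok: &{err: ?Bool.Z, done: !Str.Z}}, data: ?Bool.?Unit.?Bool.end}, ack: &{retry: &{ok: &{stop: ?Unit.end, retry: ⊕{err: Z, stop: Z}, ok: &{more: Z, ack: Z, err: Z}}, stop: !Unit.!Str.end, ack: !Bool.!Bool.end}, done: !Str.?Int.!Str.Z}}

!Bool = ?Bool
  μZ = μZ  (μ self-dual)
    &{retry,ack} = ⊕{retry,ack}  (external→internal)
      case retry:
        ⊕{retry,ack,data} = &{retry,ack,data}  (⊕→&)
          case retry:
            ⊕{data,ack} = &{data,ack}  (⊕→&)
              case data:
                &{ok,retry,err} = ⊕{ok,retry,err}  (external→internal)
                  case ok:
                    ?Int = !Int
                      Z ↦ Z
                  case retry:
                    !Bool = ?Bool
                      Z ↦ Z
                  case err:
                    !Int = ?Int
                      Z ↦ Z
              case ack:
                !Bool = ?Bool
                  ⊕{done,retry,ack} = &{done,retry,ack}  (⊕→&)
                    case done:
                      Z ↦ Z
                    case retry:
                      end ↦ end
                    case ack:
                      Z ↦ Z
          case ack:
            ⊕{done,ack,ok} = &{done,ack,ok}  (⊕→&)
              case done:
                !Int = ?Int
                  !Unit = ?Unit
                    Z ↦ Z
              case ack:
                !Str = ?Str
                  ⊕{err,done,data} = &{err,done,data}  (⊕→&)
                    case err:
                      Z ↦ Z
                    case done:
                      Z ↦ Z
                    case data:
                      end ↦ end
              case ok:
                ⊕{err,done} = &{err,done}  (⊕→&)
                  case err:
                    !Bool = ?Bool
                      Z ↦ Z
                  case done:
                    ?Str = !Str
                      Z ↦ Z
          case data:
            !Bool = ?Bool
              !Unit = ?Unit
                !Bool = ?Bool
                  end ↦ end
      case ack:
        ⊕{retry,done} = &{retry,done}  (⊕→&)
          case retry:
            ⊕{ok,stop,ack} = &{ok,stop,ack}  (⊕→&)
              case ok:
                ⊕{stop,retry,ok} = &{stop,retry,ok}  (⊕→&)
                  case stop:
                    !Unit = ?Unit
                      end ↦ end
                  case retry:
                    &{err,stop} = ⊕{err,stop}  (external→internal)
                      case err:
                        Z ↦ Z
                      case stop:
                        Z ↦ Z
                  case ok:
                    ⊕{more,ack,err} = &{more,ack,err}  (⊕→&)
                      case more:
                        Z ↦ Z
                      case ack:
                        Z ↦ Z
                      case err:
                        Z ↦ Z
              case stop:
                ?Unit = !Unit
                  ?Str = !Str
                    end ↦ end
              case ack:
                ?Bool = !Bool
                  ?Bool = !Bool
                    end ↦ end
          case done:
            ?Str = !Str
              !Int = ?Int
                ?Str = !Str
                  Z ↦ Z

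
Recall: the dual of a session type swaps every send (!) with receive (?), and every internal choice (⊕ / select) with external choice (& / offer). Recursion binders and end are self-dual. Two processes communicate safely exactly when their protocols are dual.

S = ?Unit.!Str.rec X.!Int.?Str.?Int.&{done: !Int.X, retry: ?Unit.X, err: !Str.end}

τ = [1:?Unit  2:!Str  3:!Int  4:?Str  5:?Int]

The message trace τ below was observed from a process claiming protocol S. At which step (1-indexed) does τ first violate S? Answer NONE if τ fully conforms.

step 1: ?Unit  ok  residual = !Str.rec X.…
step 2: !Str  ok  residual = rec X.…
step 3: !Int  ok  residual = ?Str.?Int.&{done: !Int.rec X.…, retry: ?Unit.rec X.…, err: !Str.end}
step 4: ?Str  ok  residual = ?Int.&{done: !Int.rec X.…, retry: ?Unit.rec X.…, err: !Str.end}
step 5: ?Int  ok  residual = &{done: !Int.rec X.…, retry: ?Unit.rec X.…, err: !Str.end}
τ conforms to S (length 5)

NONE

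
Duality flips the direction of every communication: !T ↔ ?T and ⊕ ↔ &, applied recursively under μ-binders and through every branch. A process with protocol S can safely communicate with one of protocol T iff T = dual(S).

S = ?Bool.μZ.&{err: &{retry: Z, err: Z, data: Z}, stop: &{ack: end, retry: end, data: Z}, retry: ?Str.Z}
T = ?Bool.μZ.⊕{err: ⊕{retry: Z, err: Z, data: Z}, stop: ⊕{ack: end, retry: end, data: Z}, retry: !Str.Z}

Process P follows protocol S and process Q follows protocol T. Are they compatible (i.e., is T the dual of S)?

NO

?Bool | ?Bool  ✗ same direction on both sides — not dual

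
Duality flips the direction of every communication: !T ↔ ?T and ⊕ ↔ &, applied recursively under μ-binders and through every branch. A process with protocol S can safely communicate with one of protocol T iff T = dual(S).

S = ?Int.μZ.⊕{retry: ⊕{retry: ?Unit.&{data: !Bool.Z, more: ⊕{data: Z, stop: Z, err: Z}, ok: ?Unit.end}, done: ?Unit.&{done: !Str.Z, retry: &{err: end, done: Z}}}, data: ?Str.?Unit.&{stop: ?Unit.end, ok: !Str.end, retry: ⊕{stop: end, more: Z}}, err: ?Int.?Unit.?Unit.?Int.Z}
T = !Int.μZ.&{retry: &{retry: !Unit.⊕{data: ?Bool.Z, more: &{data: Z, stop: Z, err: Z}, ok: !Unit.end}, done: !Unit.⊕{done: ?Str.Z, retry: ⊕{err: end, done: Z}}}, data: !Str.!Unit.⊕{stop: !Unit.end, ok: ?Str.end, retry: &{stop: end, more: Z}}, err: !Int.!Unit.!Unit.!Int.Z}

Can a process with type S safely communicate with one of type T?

?Int ‖ !Int  ✓
  μZ ‖ μZ  ✓ (binder kept)
    ⊕{retry,data,err} ‖ &{retry,data,err}  ✓ same labels
      • retry:
        ⊕{retry,done} ‖ &{retry,done}  ✓ same labels
          • retry:
            ?Unit ‖ !Unit  ✓
              &{data,more,ok} ‖ ⊕{data,more,ok}  ✓ same labels
                • data:
                  !Bool ‖ ?Bool  ✓
                    Z ‖ Z  ✓
                • more:
                  ⊕{data,stop,err} ‖ &{data,stop,err}  ✓ same labels
                    • data:
                      Z ‖ Z  ✓
                    • stop:
                      Z ‖ Z  ✓
                    • err:
                      Z ‖ Z  ✓
                • ok:
                  ?Unit ‖ !Unit  ✓
                    end ‖ end  ✓
          • done:
            ?Unit ‖ !Unit  ✓
              &{done,retry} ‖ ⊕{done,retry}  ✓ same labels
                • done:
                  !Str ‖ ?Str  ✓
                    Z ‖ Z  ✓
                • retry:
                  &{err,done} ‖ ⊕{err,done}  ✓ same labels
                    • err:
                      end ‖ end  ✓
                    • done:
                      Z ‖ Z  ✓
      • data:
        ?Str ‖ !Str  ✓
          ?Unit ‖ !Unit  ✓
            &{stop,ok,retry} ‖ ⊕{stop,ok,retry}  ✓ same labels
              • stop:
                ?Unit ‖ !Unit  ✓
                  end ‖ end  ✓
              • ok:
                !Str ‖ ?Str  ✓
                  end ‖ end  ✓
              • retry:
                ⊕{stop,more} ‖ &{stop,more}  ✓ same labels
                  • stop:
                    end ‖ end  ✓
                  • more:
                    Z ‖ Z  ✓
      • err:
        ?Int ‖ !Int  ✓
          ?Unit ‖ !Unit  ✓
            ?Unit ‖ !Unit  ✓
              ?Int ‖ !Int  ✓
                Z ‖ Z  ✓

YES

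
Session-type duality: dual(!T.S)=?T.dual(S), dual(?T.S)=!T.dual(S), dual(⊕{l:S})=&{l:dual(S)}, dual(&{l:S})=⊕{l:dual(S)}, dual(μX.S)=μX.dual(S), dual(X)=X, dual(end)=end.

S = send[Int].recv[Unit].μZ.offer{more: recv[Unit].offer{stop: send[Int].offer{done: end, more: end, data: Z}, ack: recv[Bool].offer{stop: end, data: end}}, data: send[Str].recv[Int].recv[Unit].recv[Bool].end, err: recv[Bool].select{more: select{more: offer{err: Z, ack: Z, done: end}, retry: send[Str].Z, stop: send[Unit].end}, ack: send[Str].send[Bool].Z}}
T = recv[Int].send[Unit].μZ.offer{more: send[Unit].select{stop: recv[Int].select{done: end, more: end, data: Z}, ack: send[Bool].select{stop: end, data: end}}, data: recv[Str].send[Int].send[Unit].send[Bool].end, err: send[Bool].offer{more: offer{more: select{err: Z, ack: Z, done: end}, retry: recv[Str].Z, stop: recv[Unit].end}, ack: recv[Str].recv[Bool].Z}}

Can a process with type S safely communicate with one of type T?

send[Int] | recv[Int]  match
  recv[Unit] | send[Unit]  match
    μZ | μZ  match (rec unchanged)
      offer{more,data,err} | offer{more,data,err}  ✗ choice polarity not flipped — not dual

NO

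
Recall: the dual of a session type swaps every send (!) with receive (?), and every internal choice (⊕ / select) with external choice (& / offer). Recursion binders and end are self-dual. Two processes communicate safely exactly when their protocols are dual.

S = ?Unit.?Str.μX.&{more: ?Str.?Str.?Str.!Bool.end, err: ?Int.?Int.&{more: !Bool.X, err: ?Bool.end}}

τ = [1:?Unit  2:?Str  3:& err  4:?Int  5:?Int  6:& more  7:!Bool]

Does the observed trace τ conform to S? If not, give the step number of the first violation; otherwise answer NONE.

step 1: ?Unit  ✓  state: ?Str.μX.…
step 2: ?Str  ✓  state: μX.…
step 3: & err  ✓  state: ?Int.?Int.&{more: !Bool.μX.…, err: ?Bool.end}
step 4: ?Int  ✓  state: ?Int.&{more: !Bool.μX.…, err: ?Bool.end}
step 5: ?Int  ✓  state: &{more: !Bool.μX.…, err: ?Bool.end}
step 6: & more  ✓  state: !Bool.μX.…
step 7: !Bool  ✓  state: μX.…
τ conforms to S (length 7)

NONE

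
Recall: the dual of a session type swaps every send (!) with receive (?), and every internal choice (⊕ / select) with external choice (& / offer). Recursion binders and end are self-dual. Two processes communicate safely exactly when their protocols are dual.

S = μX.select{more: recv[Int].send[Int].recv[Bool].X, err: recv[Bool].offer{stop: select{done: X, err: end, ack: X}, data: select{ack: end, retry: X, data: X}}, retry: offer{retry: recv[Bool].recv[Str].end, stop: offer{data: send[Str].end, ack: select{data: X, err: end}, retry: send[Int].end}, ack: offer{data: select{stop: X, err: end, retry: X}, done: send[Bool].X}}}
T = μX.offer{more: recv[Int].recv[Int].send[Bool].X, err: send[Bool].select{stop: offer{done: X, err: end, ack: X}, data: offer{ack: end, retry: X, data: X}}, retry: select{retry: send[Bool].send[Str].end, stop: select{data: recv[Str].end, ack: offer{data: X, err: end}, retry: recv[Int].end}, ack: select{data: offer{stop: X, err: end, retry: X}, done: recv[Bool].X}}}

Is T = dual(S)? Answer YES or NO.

μX | μX  ✓ (binder kept)
  select{more,err,retry} | offer{more,err,retry}  ✓ labels match
    case more:
      recv[Int] | recv[Int]  ✗ same direction on both sides — not dual

NO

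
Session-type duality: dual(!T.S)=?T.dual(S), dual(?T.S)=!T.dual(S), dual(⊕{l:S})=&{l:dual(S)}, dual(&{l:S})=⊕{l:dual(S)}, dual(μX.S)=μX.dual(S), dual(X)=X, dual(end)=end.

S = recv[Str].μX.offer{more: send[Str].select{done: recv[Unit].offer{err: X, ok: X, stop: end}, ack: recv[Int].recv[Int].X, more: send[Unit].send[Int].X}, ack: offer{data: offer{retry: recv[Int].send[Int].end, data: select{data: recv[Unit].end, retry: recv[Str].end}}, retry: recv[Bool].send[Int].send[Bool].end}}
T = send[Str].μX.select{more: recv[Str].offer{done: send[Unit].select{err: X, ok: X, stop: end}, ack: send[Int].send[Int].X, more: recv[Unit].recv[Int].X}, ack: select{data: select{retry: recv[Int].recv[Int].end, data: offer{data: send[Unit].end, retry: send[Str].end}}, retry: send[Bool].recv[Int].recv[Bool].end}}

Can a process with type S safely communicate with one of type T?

recv[Str] | send[Str]  ok
  μX | μX  ok (rec unchanged)
    offer{more,ack} | select{more,ack}  ok labels match
      [more]
        send[Str] | recv[Str]  ok
          select{done,ack,more} | offer{done,ack,more}  ok labels match
            [done]
              recv[Unit] | send[Unit]  ok
                offer{err,ok,stop} | select{err,ok,stop}  ok labels match
                  [err]
                    X | X  ok
                  [ok]
                    X | X  ok
                  [stop]
                    end | end  ok
            [ack]
              recv[Int] | send[Int]  ok
                recv[Int] | send[Int]  ok
                  X | X  ok
            [more]
              send[Unit] | recv[Unit]  ok
                send[Int] | recv[Int]  ok
                  X | X  ok
      [ack]
        offer{data,retry} | select{data,retry}  ok labels match
          [data]
            offer{retry,data} | select{retry,data}  ok labels match
              [retry]
                recv[Int] | recv[Int]  ✗ same direction on both sides — not dual

NO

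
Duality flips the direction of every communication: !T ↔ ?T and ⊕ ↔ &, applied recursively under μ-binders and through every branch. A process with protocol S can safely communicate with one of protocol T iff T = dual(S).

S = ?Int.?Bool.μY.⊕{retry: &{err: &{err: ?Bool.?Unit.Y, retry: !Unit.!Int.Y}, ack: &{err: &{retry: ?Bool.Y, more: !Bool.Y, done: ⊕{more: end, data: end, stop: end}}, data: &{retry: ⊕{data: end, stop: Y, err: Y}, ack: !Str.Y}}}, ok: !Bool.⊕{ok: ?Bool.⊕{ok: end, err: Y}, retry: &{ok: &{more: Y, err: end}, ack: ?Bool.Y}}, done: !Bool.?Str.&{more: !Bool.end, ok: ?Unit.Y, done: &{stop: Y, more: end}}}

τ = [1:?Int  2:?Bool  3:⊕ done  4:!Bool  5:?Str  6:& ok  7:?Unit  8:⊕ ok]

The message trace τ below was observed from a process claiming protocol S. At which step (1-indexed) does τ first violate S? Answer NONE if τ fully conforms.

step 1: ?Int  ok  state: ?Bool.μY.…
step 2: ?Bool  ok  state: μY.…
step 3: ⊕ done  ok  state: !Bool.?Str.&{more: !Bool.end, ok: ?Unit.μY.…, done: &{stop: μY.…, more: end}}
step 4: !Bool  ok  state: ?Str.&{more: !Bool.end, ok: ?Unit.μY.…, done: &{stop: μY.…, more: end}}
step 5: ?Str  ok  state: &{more: !Bool.end, ok: ?Unit.μY.…, done: &{stop: μY.…, more: end}}
step 6: & ok  ok  state: ?Unit.μY.…
step 7: ?Unit  ok  state: μY.…
step 8: ⊕ ok  ok  state: !Bool.⊕{ok: ?Bool.⊕{ok: end, err: μY.…}, retry: &{ok: &{more: μY.…, err: end}, ack: ?Bool.μY.…}}
trace exhausted — no violation

NONE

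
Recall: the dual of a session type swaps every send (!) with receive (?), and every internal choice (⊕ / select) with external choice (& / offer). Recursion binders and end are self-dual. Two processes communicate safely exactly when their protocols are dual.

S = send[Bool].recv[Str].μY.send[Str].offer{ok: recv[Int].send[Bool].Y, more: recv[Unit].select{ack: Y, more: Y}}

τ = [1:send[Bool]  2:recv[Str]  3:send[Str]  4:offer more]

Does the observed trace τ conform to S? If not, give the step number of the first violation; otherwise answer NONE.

NONE

@1 send[Bool]  ok  now at recv[Str].μY.…
@2 recv[Str]  ok  now at μY.…
@3 send[Str]  ok  now at offer{ok: recv[Int].send[Bool].μY.…, more: recv[Unit].select{ack: μY.…, more: μY.…}}
@4 offer more  ok  now at recv[Unit].select{ack: μY.…, more: μY.…}
all 4 steps conform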